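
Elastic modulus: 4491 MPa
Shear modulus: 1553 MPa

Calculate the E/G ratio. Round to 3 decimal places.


E / G = 4491 / 1553 = 2.892

2.892


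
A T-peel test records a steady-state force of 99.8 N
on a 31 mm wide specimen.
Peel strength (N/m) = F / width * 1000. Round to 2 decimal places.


Peel strength = 99.8 / 31 * 1000
= 3219.35 N/m

3219.35


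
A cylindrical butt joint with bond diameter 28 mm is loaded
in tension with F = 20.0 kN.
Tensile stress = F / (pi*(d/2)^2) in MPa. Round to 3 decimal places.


Area = pi * (28/2)^2 = 615.7522 mm^2
Stress = 20.0*1000 / 615.7522
= 32.481 MPa

32.481


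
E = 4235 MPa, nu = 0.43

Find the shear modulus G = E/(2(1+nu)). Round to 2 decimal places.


G = 4235 / (2 * 1.43)
= 1480.77 MPa

1480.77


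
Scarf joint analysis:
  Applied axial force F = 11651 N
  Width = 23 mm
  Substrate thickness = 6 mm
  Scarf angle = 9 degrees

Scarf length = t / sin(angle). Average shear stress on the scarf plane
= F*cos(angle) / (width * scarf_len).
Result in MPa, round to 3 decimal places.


Scarf length = 6 / sin(9 deg) = 38.3547 mm
cos(9 deg) = 0.987688
Shear = 11651 * 0.987688 / (23 * 38.3547)
= 13.045 MPa

13.045


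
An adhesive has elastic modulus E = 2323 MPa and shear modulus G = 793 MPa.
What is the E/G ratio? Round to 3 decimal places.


E/G = 2323 / 793 = 2.929

2.929


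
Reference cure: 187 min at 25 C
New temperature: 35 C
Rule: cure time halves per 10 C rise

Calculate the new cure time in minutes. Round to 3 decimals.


factor = 2^((35-25)/10) = 2.0000
t_new = 187 / 2.0000 = 93.500 min

93.500


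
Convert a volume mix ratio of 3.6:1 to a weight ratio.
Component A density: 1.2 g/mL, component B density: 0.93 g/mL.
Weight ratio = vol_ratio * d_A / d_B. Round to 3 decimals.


= 3.6 * 1.2 / 0.93 = 4.645

4.645


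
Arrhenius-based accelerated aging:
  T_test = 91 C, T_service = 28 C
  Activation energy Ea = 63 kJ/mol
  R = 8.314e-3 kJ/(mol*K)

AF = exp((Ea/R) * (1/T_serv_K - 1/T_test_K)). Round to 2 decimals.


T_test_K = 364.15, T_serv_K = 301.15
AF = exp((63/8.314e-3) * (1/301.15 - 1/364.15))
= 77.73

77.73


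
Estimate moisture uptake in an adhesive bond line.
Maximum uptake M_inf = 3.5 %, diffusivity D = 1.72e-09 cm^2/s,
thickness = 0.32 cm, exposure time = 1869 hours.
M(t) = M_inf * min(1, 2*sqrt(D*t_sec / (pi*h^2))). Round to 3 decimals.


Convert time: 1869 h = 6728400 s
ratio = min(1, 2*sqrt(1.72e-09*6728400/(pi*0.32^2)))
= 0.379337
M(t) = 3.5 * 0.379337 = 1.328%

1.328


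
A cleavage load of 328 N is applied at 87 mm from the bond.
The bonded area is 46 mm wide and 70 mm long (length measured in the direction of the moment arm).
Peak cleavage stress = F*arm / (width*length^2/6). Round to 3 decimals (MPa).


Moment = 328 * 87 = 28536 N*mm
Section modulus = 46 * 4900 / 6 = 225400 / 6 mm^3
Stress = 28536 / (225400 / 6) = 171216 / 225400
= 0.760 MPa

0.760


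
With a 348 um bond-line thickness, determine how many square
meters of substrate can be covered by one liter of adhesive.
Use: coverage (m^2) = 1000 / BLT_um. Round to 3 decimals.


Coverage = 1000 / 348 = 2.874 m^2

2.874


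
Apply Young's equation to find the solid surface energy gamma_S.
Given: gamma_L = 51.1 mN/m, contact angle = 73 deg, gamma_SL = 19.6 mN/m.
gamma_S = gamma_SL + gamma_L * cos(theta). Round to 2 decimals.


theta_rad = 73 * pi/180 = 1.274090
gamma_S = 19.6 + 51.1 * cos(1.274090)
= 34.54 mN/m

34.54


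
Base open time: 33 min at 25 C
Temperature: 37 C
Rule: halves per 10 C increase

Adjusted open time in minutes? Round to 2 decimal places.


Acceleration = 2^((37-25)/10) = 2.2974
Open time = 33 / 2.2974 = 14.36 min

14.36


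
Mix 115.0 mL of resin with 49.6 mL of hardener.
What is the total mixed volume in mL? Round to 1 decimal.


Total = 115.0 + 49.6 = 164.6 mL

164.6


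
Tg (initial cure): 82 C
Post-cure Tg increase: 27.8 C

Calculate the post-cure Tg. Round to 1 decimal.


Post-cure Tg = 82 + 27.8 = 109.8 C

109.8


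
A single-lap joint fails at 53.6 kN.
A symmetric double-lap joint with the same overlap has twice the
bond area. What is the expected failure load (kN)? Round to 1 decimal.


Double-lap load = 2 * 53.6 = 107.2 kN

107.2


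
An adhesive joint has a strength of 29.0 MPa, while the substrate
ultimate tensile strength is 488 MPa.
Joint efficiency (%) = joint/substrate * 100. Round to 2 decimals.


Efficiency = 29.0 / 488 * 100
= 5.94%

5.94


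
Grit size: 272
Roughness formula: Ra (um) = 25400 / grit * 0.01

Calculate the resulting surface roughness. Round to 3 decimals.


Ra = 25400 / 272 * 0.01
= 0.934 um

0.934


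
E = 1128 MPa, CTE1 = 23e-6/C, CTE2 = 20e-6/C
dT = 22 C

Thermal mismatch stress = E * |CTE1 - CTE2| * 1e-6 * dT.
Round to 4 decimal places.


= 1128 * 3e-6 * 22
= 0.0744 MPa

0.0744


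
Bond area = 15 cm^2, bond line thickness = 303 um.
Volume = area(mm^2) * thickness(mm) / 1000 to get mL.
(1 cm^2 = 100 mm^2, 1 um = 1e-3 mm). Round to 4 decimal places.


area_mm2 = 15 * 100 = 1500
blt_mm = 303 * 1e-3 = 0.303
vol_mm3 = 1500 * 0.303 = 454.5
vol_mL = 454.5 / 1000 = 0.4545 mL

0.4545


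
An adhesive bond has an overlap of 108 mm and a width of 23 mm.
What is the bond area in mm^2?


Bond area = overlap * width
= 108 * 23
= 2484 mm^2

2484


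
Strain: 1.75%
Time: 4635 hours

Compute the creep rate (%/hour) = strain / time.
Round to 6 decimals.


Creep rate = 1.75 / 4635
= 0.000378 %/h

0.000378


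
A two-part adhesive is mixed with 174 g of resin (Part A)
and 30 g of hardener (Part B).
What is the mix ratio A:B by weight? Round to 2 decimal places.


Mix ratio = mass_A / mass_B
= 174 / 30
= 5.80

5.80


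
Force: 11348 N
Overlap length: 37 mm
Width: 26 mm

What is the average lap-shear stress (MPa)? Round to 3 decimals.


Average shear stress = F / (overlap * width)
= 11348 / (37 * 26)
= 11.796 MPa

11.796


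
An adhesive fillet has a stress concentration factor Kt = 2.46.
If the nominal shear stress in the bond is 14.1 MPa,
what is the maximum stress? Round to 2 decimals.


Max stress = 14.1 * 2.46 = 34.69 MPa

34.69


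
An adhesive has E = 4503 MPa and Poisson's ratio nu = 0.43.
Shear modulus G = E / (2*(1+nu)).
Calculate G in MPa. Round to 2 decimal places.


G = 4503 / (2*(1+0.43))
= 4503 / 2.86
= 1574.48 MPa

1574.48


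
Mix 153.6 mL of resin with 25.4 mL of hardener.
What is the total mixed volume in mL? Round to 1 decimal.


Total = 153.6 + 25.4 = 179.0 mL

179.0


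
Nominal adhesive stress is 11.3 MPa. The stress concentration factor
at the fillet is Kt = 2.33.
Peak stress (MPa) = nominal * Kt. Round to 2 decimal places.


Peak = 11.3 * 2.33 = 26.33 MPa

26.33


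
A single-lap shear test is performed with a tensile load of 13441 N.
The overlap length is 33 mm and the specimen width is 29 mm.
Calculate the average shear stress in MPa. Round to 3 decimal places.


Shear stress = F / (overlap * width)
= 13441 / (33 * 29)
= 13441 / 957
= 14.045 MPa

14.045


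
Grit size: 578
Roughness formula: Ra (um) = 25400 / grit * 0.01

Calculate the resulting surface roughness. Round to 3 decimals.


Ra = 25400 / 578 * 0.01
= 0.439 um

0.439


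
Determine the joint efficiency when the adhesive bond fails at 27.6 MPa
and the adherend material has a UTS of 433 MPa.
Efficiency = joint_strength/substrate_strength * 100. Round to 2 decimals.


Joint efficiency = 27.6 / 433 * 100
= 6.37%

6.37


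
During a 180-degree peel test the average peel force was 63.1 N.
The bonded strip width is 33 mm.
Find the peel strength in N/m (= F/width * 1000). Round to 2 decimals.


Peel strength = F/width * 1000
= 63.1 / 33 * 1000
= 1912.12 N/m

1912.12


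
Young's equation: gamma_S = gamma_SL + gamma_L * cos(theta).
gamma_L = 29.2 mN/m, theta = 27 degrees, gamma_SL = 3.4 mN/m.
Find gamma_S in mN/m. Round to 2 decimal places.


cos(27 deg) = 0.891007
gamma_S = 3.4 + 29.2 * 0.891007
= 29.42 mN/m

29.42


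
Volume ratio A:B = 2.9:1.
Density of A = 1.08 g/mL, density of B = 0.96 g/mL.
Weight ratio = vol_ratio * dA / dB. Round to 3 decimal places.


Wt ratio = 2.9 * 1.08 / 0.96
= 3.263

3.263


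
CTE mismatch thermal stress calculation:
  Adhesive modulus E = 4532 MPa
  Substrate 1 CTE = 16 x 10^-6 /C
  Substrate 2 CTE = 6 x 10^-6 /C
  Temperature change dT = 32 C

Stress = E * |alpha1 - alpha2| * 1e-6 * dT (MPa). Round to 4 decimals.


delta_alpha = |16 - 6| = 10 x 10^-6/C
Stress = 4532 * 10e-6 * 32
= 1.4502 MPa

1.4502


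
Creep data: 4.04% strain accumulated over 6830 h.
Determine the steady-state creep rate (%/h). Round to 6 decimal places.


Rate = 4.04 / 6830 = 0.000592 %/h

0.000592


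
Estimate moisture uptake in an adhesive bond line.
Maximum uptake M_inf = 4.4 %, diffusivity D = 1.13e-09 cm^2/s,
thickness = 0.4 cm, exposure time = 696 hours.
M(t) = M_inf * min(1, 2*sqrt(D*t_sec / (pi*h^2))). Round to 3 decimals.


Convert time: 696 h = 2505600 s
ratio = min(1, 2*sqrt(1.13e-09*2505600/(pi*0.4^2)))
= 0.150103
M(t) = 4.4 * 0.150103 = 0.660%

0.660


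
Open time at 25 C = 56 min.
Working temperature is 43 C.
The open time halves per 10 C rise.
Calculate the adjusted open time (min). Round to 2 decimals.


factor = 2^((43 - 25) / 10) = 3.4822
ot = 56 / 3.4822 = 16.08 min

16.08


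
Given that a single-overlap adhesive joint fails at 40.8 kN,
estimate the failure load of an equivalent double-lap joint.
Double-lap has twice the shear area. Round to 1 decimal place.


Double-lap factor = 2
Expected load = 40.8 * 2 = 81.6 kN

81.6


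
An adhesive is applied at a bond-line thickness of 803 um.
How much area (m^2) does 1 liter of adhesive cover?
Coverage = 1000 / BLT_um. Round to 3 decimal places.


Coverage = 1000 / 803 = 1.245 m^2

1.245


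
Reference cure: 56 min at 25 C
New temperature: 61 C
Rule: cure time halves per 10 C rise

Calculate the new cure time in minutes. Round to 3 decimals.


factor = 2^((61-25)/10) = 12.1257
t_new = 56 / 12.1257 = 4.618 min

4.618


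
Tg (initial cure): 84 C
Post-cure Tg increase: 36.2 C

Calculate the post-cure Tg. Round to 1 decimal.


Post-cure Tg = 84 + 36.2 = 120.2 C

120.2


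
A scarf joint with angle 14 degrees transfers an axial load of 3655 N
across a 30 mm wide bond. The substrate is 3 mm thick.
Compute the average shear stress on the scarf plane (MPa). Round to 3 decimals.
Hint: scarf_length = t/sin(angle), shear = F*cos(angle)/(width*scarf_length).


scarf_length = 3 / sin(14 deg) = 12.4007 mm
cos(14 deg) = 0.970296
shear stress = 3655 * 0.970296 / (30 * 12.4007)
= 9.533 MPa

9.533


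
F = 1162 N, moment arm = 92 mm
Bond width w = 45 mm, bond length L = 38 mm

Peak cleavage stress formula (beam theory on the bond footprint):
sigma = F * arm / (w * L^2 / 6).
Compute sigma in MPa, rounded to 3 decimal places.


sigma = (1162 * 92) / (45 * 1444 / 6)
= 106904 * 6 / 64980
= 641424 / 64980
= 9.871 MPa

9.871


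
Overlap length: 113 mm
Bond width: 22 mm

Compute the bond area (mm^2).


Bond area = 113 * 22 = 2486 mm^2

2486


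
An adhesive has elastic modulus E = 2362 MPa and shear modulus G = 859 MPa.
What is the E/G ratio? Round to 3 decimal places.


E/G = 2362 / 859 = 2.750

2.750


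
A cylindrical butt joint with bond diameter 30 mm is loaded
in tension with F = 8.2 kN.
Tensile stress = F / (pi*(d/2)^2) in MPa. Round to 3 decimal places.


Area = pi * (30/2)^2 = 706.8583 mm^2
Stress = 8.2*1000 / 706.8583
= 11.601 MPa

11.601


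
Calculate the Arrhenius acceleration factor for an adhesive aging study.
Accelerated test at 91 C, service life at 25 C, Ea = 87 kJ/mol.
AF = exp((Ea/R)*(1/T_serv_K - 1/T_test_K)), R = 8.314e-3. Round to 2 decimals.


T_test = 364.15 K, T_serv = 298.15 K
Ea/R = 87 / 0.008314 = 10464.28
AF = exp(10464.28 * (1/298.15 - 1/364.15))
= 578.93

578.93


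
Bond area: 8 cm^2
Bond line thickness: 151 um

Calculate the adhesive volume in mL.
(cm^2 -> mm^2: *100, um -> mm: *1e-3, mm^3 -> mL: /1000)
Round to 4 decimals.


V = 8*100 * 151*1e-3 / 1000
= 0.1208 mL

0.1208


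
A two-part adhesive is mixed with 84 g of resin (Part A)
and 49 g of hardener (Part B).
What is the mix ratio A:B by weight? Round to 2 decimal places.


Mix ratio = mass_A / mass_B
= 84 / 49
= 1.71

1.71


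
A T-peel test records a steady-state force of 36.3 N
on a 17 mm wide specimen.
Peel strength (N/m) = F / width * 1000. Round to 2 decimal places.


Peel strength = 36.3 / 17 * 1000
= 2135.29 N/m

2135.29


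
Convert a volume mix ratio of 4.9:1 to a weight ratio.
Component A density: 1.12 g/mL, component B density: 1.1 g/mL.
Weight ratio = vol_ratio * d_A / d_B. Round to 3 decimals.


= 4.9 * 1.12 / 1.1 = 4.989

4.989


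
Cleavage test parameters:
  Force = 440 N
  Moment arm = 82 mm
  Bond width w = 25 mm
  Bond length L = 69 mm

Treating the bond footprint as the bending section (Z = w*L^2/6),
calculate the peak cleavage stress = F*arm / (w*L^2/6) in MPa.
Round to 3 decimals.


M = 440 * 82 = 36080 N*mm
Z = 25 * 69^2 / 6 = 119025 / 6 mm^3
sigma = M / Z = 6 * 36080 / 119025 = 216480 / 119025
= 1.819 MPa

1.819


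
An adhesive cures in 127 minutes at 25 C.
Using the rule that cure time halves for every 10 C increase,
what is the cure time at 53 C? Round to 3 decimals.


Factor = 2^((53 - 25) / 10) = 6.9644
Cure time = 127 / 6.9644
= 18.236 minutes

18.236


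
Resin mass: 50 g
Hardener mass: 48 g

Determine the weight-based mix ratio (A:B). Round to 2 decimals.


Ratio = 50 / 48 = 1.04

1.04


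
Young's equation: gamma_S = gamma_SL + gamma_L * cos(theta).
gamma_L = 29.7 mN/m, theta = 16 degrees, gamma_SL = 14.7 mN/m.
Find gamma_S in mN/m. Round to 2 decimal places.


cos(16 deg) = 0.961262
gamma_S = 14.7 + 29.7 * 0.961262
= 43.25 mN/m

43.25


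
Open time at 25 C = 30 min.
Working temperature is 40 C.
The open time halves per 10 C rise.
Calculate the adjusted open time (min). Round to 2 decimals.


factor = 2^((40 - 25) / 10) = 2.8284
ot = 30 / 2.8284 = 10.61 min

10.61


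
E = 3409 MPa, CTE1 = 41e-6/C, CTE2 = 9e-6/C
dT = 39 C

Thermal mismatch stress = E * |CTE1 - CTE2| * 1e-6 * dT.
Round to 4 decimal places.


= 3409 * 32e-6 * 39
= 4.2544 MPa

4.2544


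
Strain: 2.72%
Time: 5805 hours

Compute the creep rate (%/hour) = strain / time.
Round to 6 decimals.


Creep rate = 2.72 / 5805
= 0.000469 %/h

0.000469


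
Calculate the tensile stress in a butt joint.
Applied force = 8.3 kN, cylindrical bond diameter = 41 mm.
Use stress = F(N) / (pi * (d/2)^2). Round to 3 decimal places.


A = pi * 20.5^2 = 1320.2543 mm^2
sigma = 8300.0 / 1320.2543 = 6.287 MPa

6.287


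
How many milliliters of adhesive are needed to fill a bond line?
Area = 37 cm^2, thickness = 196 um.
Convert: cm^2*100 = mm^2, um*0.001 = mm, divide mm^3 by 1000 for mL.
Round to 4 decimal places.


= (37 * 100) * (196 * 0.001) / 1000
= 0.7252 mL

0.7252


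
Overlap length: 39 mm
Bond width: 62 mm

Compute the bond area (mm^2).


Bond area = 39 * 62 = 2418 mm^2

2418


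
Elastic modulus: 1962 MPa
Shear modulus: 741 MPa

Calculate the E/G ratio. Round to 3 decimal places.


E / G = 1962 / 741 = 2.648

2.648


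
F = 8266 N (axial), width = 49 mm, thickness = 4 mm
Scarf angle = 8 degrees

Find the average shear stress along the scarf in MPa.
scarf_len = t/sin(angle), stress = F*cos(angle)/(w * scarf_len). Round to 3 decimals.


scarf_len = 4/sin(8 deg) = 28.7412
cos(8 deg) = 0.990268
stress = 8266*0.990268/(49*28.7412) = 5.812 MPa

5.812


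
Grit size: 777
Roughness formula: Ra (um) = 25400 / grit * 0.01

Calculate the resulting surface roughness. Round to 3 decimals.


Ra = 25400 / 777 * 0.01
= 0.327 um

0.327


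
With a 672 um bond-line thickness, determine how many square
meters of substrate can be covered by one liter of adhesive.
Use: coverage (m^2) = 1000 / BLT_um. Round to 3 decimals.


Coverage = 1000 / 672 = 1.488 m^2

1.488


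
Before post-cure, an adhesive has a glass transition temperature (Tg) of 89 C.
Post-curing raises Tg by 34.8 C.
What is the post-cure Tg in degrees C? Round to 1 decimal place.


Tg_post = Tg_base + delta_Tg
= 89 + 34.8
= 123.8 C

123.8


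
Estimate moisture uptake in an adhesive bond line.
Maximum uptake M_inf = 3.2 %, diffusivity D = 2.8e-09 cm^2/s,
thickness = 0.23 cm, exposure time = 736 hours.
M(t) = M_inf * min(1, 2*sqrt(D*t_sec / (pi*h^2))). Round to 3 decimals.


Convert time: 736 h = 2649600 s
ratio = min(1, 2*sqrt(2.8e-09*2649600/(pi*0.23^2)))
= 0.422568
M(t) = 3.2 * 0.422568 = 1.352%

1.352


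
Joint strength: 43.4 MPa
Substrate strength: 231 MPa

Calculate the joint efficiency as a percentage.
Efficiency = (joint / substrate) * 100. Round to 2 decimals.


Efficiency = (43.4 / 231) * 100 = 18.79%

18.79


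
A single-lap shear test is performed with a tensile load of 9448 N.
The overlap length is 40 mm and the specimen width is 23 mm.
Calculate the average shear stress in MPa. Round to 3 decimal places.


Shear stress = F / (overlap * width)
= 9448 / (40 * 23)
= 9448 / 920
= 10.270 MPa

10.270


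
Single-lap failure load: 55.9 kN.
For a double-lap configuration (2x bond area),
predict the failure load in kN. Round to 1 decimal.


Failure load = 55.9 * 2 = 111.8 kN

111.8


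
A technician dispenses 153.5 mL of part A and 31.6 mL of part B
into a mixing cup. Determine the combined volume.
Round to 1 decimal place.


Combined volume = 153.5 + 31.6
= 185.1 mL

185.1


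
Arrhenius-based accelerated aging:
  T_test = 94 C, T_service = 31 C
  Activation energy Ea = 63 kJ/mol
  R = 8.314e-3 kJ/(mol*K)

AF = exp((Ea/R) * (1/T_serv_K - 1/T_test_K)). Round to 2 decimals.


T_test_K = 367.15, T_serv_K = 304.15
AF = exp((63/8.314e-3) * (1/304.15 - 1/367.15))
= 71.88

71.88


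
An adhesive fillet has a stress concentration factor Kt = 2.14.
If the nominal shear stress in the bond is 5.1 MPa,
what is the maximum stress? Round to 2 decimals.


Max stress = 5.1 * 2.14 = 10.91 MPa

10.91


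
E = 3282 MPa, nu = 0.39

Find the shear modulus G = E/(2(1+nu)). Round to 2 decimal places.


G = 3282 / (2 * 1.39)
= 1180.58 MPa

1180.58


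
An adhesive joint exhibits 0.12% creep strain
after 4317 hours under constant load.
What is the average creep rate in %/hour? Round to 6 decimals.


Creep rate = strain / time
= 0.12 / 4317
= 0.000028 %/h

0.000028


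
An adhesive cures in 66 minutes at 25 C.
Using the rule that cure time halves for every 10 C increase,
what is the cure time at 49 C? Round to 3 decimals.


Factor = 2^((49 - 25) / 10) = 5.2780
Cure time = 66 / 5.2780
= 12.505 minutes

12.505


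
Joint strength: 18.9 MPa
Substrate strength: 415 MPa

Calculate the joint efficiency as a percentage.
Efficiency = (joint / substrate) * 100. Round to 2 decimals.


Efficiency = (18.9 / 415) * 100 = 4.55%

4.55


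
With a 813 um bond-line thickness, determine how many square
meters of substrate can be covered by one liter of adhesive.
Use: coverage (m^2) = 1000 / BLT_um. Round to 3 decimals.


Coverage = 1000 / 813 = 1.230 m^2

1.230


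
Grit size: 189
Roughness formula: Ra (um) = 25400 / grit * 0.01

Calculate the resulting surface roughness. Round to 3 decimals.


Ra = 25400 / 189 * 0.01
= 1.344 um

1.344


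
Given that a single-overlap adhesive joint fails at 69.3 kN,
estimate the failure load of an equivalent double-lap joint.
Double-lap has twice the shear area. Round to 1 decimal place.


Double-lap factor = 2
Expected load = 69.3 * 2 = 138.6 kN

138.6


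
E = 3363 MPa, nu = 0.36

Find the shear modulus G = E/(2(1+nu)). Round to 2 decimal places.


G = 3363 / (2 * 1.36)
= 1236.40 MPa

1236.40


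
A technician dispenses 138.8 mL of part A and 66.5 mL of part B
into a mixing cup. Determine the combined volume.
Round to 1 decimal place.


Combined volume = 138.8 + 66.5
= 205.3 mL

205.3


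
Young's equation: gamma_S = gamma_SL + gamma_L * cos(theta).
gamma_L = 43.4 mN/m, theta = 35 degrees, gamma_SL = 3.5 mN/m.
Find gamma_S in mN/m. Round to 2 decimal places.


cos(35 deg) = 0.819152
gamma_S = 3.5 + 43.4 * 0.819152
= 39.05 mN/m

39.05


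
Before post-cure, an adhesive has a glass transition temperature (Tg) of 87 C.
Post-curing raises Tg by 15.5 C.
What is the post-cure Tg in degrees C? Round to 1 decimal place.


Tg_post = Tg_base + delta_Tg
= 87 + 15.5
= 102.5 C

102.5


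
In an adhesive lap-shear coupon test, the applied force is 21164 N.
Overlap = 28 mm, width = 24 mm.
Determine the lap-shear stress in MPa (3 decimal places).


stress = F / (overlap * width)
= 21164 / (28 * 24)
= 31.494 MPa

31.494


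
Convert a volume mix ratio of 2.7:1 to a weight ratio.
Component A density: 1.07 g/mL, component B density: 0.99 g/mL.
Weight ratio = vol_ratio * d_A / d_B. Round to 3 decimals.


= 2.7 * 1.07 / 0.99 = 2.918

2.918


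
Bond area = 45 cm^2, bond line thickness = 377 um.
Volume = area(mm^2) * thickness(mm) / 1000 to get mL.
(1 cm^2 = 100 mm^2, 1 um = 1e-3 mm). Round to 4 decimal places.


area_mm2 = 45 * 100 = 4500
blt_mm = 377 * 1e-3 = 0.377
vol_mm3 = 4500 * 0.377 = 1696.5
vol_mL = 1696.5 / 1000 = 1.6965 mL

1.6965


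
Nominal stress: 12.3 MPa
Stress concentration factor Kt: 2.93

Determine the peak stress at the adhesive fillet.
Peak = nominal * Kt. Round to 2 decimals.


Peak stress = 12.3 * 2.93
= 36.04 MPa

36.04


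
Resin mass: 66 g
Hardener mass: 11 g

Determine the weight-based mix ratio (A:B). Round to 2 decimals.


Ratio = 66 / 11 = 6.00

6.00


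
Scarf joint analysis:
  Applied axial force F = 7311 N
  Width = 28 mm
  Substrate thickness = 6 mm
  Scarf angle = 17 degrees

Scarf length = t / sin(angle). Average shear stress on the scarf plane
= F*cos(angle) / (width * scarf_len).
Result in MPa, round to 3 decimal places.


Scarf length = 6 / sin(17 deg) = 20.5218 mm
cos(17 deg) = 0.956305
Shear = 7311 * 0.956305 / (28 * 20.5218)
= 12.167 MPa

12.167


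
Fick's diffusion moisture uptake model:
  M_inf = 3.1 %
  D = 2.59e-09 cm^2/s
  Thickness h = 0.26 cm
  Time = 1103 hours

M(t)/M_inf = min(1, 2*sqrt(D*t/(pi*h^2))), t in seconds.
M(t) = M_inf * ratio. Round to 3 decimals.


t_sec = 1103 * 3600 = 3970800
ratio = 2*sqrt(2.59e-09*3970800/(pi*0.26^2))
= min(1, 0.440119)
= 0.440119
M(t) = 3.1 * 0.440119 = 1.364 %

1.364


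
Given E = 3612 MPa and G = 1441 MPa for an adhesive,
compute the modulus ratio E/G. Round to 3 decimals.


E/G ratio = 3612 / 1441 = 2.507

2.507


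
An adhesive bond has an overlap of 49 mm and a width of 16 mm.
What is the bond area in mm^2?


Bond area = overlap * width
= 49 * 16
= 784 mm^2

784


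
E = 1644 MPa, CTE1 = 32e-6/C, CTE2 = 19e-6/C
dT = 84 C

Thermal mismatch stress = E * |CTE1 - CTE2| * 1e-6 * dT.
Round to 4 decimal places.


= 1644 * 13e-6 * 84
= 1.7952 MPa

1.7952


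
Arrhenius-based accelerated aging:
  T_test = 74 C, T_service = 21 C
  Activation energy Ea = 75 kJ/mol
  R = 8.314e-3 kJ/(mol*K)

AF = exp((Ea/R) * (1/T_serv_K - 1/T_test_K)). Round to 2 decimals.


T_test_K = 347.15, T_serv_K = 294.15
AF = exp((75/8.314e-3) * (1/294.15 - 1/347.15))
= 108.00

108.00


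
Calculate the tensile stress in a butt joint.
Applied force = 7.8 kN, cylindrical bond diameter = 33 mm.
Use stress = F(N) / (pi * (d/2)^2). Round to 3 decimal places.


A = pi * 16.5^2 = 855.2986 mm^2
sigma = 7800.0 / 855.2986 = 9.120 MPa

9.120


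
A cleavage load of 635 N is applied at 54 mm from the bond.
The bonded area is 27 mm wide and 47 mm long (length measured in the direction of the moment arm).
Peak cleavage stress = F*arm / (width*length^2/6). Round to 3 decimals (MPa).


Moment = 635 * 54 = 34290 N*mm
Section modulus = 27 * 2209 / 6 = 59643 / 6 mm^3
Stress = 34290 / (59643 / 6) = 205740 / 59643
= 3.450 MPa

3.450


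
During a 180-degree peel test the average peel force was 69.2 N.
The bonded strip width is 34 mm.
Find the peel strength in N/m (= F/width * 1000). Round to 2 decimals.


Peel strength = F/width * 1000
= 69.2 / 34 * 1000
= 2035.29 N/m

2035.29


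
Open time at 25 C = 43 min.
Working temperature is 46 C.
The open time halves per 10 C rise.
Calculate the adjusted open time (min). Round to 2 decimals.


factor = 2^((46 - 25) / 10) = 4.2871
ot = 43 / 4.2871 = 10.03 min

10.03


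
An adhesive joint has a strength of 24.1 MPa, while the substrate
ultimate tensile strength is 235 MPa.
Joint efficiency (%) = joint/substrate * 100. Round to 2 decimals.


Efficiency = 24.1 / 235 * 100
= 10.26%

10.26


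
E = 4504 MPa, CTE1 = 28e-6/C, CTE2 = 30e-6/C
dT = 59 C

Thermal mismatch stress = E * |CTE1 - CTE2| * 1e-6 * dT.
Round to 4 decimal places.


= 4504 * 2e-6 * 59
= 0.5315 MPa

0.5315


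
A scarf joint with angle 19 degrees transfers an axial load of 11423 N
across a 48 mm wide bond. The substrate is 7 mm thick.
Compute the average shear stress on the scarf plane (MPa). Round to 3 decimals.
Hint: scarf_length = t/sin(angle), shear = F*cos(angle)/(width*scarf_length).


scarf_length = 7 / sin(19 deg) = 21.5009 mm
cos(19 deg) = 0.945519
shear stress = 11423 * 0.945519 / (48 * 21.5009)
= 10.465 MPa

10.465


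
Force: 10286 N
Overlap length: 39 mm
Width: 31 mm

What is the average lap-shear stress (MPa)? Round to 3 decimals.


Average shear stress = F / (overlap * width)
= 10286 / (39 * 31)
= 8.508 MPa

8.508


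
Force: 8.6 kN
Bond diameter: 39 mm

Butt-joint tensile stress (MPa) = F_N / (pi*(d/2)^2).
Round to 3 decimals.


F_N = 8.6 * 1000 = 8600.0 N
A = pi*(19.5)^2 = 1194.5906 mm^2
stress = 8600.0 / 1194.5906 = 7.199 MPa

7.199


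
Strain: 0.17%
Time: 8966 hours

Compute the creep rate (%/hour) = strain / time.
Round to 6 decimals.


Creep rate = 0.17 / 8966
= 0.000019 %/h

0.000019


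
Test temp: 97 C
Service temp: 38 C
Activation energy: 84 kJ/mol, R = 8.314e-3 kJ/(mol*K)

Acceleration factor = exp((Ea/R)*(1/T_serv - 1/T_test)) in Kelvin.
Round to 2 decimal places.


AF = exp((84/0.008314)*(1/311.15 - 1/370.15))
= 176.93

176.93


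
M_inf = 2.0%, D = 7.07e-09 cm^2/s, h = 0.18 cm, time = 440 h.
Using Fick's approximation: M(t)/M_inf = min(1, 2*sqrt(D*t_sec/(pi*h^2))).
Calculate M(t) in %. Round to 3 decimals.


t = 1584000 s
ratio = min(1, 2*sqrt(7.07e-09*1584000/(pi*0.0324)))
= 0.663391
M(t) = 2.0 * 0.663391 = 1.327%

1.327


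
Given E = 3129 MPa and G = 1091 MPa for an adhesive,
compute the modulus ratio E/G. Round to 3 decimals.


E/G ratio = 3129 / 1091 = 2.868

2.868


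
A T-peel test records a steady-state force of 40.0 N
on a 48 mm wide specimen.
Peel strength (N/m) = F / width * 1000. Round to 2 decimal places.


Peel strength = 40.0 / 48 * 1000
= 833.33 N/m

833.33


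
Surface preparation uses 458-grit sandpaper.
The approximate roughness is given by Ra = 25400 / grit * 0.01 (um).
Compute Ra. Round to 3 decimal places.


Ra = 25400 / 458 * 0.01
= 254 / 458
= 0.555 um

0.555


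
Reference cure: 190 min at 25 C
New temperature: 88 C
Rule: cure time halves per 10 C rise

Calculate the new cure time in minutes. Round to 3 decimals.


factor = 2^((88-25)/10) = 78.7932
t_new = 190 / 78.7932 = 2.411 min

2.411


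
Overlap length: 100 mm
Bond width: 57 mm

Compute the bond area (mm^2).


Bond area = 100 * 57 = 5700 mm^2

5700


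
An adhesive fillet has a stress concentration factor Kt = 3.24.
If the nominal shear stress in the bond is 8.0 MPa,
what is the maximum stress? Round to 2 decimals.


Max stress = 8.0 * 3.24 = 25.92 MPa

25.92


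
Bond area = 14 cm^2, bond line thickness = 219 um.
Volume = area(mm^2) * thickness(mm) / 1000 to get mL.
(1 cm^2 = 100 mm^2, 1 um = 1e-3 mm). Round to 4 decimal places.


area_mm2 = 14 * 100 = 1400
blt_mm = 219 * 1e-3 = 0.219
vol_mm3 = 1400 * 0.219 = 306.6
vol_mL = 306.6 / 1000 = 0.3066 mL

0.3066


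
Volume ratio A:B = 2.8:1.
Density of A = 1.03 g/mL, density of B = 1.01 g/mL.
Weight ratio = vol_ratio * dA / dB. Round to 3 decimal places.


Wt ratio = 2.8 * 1.03 / 1.01
= 2.855

2.855


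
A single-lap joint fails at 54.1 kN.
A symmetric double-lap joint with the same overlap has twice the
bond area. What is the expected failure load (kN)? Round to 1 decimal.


Double-lap load = 2 * 54.1 = 108.2 kN

108.2


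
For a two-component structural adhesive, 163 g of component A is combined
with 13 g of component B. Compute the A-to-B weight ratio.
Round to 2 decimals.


Weight ratio A:B = 163 / 13
= 12.54

12.54


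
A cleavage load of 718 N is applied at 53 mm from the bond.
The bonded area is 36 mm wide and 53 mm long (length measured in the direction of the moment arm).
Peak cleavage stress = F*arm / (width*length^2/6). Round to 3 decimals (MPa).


Moment = 718 * 53 = 38054 N*mm
Section modulus = 36 * 2809 / 6 = 101124 / 6 mm^3
Stress = 38054 / (101124 / 6) = 228324 / 101124
= 2.258 MPa

2.258


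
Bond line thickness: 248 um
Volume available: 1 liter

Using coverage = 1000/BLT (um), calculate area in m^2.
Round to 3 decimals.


1 L = 1e6 mm^3, thickness = 248 um = 0.248 mm
Area = 1e6 / 0.248 mm^2 = (1e6 / 0.248) / 1e6 m^2 = 1000 / 248 m^2
= 4.032 m^2

4.032


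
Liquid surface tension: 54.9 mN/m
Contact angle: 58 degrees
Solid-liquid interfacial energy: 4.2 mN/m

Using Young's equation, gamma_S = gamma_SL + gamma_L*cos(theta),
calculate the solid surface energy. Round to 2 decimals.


gamma_S = 4.2 + 54.9 * cos(58)
= 33.29 mN/m

33.29


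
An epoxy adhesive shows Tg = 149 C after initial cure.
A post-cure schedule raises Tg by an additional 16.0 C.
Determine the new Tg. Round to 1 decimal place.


New Tg = 149 + 16.0
= 165.0 C

165.0


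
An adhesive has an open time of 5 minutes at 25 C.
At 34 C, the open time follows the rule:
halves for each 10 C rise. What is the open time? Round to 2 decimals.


Factor = 2^((34-25)/10) = 1.8661
Open time = 5 / 1.8661 = 2.68 min

2.68


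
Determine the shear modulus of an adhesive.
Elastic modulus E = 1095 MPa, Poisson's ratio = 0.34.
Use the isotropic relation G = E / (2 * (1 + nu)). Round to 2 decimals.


G = 1095 / (2*(1+0.34)) = 1095 / 2.68
= 408.58 MPa

408.58


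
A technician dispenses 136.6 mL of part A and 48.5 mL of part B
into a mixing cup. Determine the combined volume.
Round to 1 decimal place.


Combined volume = 136.6 + 48.5
= 185.1 mL

185.1


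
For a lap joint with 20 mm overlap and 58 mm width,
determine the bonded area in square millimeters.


Area = 20 * 58 = 1160 mm^2

1160


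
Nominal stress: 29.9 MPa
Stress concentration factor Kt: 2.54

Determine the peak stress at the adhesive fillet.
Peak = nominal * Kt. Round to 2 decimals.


Peak stress = 29.9 * 2.54
= 75.95 MPa

75.95


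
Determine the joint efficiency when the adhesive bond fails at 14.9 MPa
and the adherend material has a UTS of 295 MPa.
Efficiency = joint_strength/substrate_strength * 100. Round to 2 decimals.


Joint efficiency = 14.9 / 295 * 100
= 5.05%

5.05


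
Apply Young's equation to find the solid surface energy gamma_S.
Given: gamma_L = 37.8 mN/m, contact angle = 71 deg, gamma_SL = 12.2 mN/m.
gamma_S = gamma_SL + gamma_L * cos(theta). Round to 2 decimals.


theta_rad = 71 * pi/180 = 1.239184
gamma_S = 12.2 + 37.8 * cos(1.239184)
= 24.51 mN/m

24.51


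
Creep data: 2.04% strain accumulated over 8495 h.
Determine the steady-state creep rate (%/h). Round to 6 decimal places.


Rate = 2.04 / 8495 = 0.000240 %/h

0.000240


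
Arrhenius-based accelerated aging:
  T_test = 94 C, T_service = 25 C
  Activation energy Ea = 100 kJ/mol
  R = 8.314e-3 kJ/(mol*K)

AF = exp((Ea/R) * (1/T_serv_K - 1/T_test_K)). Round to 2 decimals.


T_test_K = 367.15, T_serv_K = 298.15
AF = exp((100/8.314e-3) * (1/298.15 - 1/367.15))
= 1961.76

1961.76


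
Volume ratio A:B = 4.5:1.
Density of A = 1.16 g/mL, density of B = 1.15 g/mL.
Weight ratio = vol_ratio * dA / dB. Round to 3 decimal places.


Wt ratio = 4.5 * 1.16 / 1.15
= 4.539

4.539


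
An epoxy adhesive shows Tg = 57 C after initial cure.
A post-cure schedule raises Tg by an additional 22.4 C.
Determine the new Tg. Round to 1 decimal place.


New Tg = 57 + 22.4
= 79.4 C

79.4


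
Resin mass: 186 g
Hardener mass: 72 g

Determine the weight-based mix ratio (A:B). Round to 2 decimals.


Ratio = 186 / 72 = 2.58

2.58


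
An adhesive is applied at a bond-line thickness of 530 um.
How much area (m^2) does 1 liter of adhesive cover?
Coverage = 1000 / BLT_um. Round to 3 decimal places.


Coverage = 1000 / 530 = 1.887 m^2

1.887


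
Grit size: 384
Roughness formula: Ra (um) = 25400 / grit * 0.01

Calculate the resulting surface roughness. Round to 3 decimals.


Ra = 25400 / 384 * 0.01
= 0.661 um

0.661


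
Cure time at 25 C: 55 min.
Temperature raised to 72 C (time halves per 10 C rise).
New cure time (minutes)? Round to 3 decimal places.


Acceleration factor = 2^(47/10) = 25.9921
New time = 55 / 25.9921 = 2.116 min

2.116


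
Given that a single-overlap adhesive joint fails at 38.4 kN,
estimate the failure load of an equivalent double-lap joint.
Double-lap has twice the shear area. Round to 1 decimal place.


Double-lap factor = 2
Expected load = 38.4 * 2 = 76.8 kN

76.8


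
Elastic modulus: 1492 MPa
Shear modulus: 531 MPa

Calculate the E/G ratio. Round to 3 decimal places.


E / G = 1492 / 531 = 2.810

2.810


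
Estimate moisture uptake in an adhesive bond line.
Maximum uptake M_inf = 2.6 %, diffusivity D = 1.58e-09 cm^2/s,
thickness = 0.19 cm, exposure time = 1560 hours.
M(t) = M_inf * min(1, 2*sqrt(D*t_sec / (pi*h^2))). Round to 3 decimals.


Convert time: 1560 h = 5616000 s
ratio = min(1, 2*sqrt(1.58e-09*5616000/(pi*0.19^2)))
= 0.559427
M(t) = 2.6 * 0.559427 = 1.455%

1.455


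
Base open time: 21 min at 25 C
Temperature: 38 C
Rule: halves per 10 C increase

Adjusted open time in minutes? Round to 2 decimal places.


Acceleration = 2^((38-25)/10) = 2.4623
Open time = 21 / 2.4623 = 8.53 min

8.53


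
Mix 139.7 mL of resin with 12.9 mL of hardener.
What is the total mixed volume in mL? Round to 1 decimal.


Total = 139.7 + 12.9 = 152.6 mL

152.6


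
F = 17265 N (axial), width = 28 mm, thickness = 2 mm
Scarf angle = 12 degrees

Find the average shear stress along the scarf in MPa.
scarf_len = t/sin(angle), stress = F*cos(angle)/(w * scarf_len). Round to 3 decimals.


scarf_len = 2/sin(12 deg) = 9.6195
cos(12 deg) = 0.978148
stress = 17265*0.978148/(28*9.6195) = 62.699 MPa

62.699


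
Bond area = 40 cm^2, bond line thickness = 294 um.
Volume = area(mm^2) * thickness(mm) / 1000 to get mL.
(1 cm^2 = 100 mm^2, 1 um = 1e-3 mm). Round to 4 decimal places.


area_mm2 = 40 * 100 = 4000
blt_mm = 294 * 1e-3 = 0.294
vol_mm3 = 4000 * 0.294 = 1176.0
vol_mL = 1176.0 / 1000 = 1.1760 mL

1.1760


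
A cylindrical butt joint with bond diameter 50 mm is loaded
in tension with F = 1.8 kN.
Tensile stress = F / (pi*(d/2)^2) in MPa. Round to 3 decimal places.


Area = pi * (50/2)^2 = 1963.4954 mm^2
Stress = 1.8*1000 / 1963.4954
= 0.917 MPa

0.917


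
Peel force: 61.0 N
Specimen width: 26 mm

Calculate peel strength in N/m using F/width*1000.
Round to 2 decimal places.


Peel strength = 61.0 / 26 * 1000 = 2346.15 N/m

2346.15


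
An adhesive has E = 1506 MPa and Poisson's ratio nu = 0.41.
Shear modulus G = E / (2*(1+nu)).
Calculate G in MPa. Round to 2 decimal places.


G = 1506 / (2*(1+0.41))
= 1506 / 2.82
= 534.04 MPa

534.04


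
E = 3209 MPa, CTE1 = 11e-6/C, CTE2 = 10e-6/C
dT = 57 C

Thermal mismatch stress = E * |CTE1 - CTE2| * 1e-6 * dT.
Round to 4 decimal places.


= 3209 * 1e-6 * 57
= 0.1829 MPa

0.1829


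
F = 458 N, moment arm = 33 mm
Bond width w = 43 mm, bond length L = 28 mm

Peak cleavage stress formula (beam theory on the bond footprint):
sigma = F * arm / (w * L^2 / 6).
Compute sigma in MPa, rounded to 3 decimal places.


sigma = (458 * 33) / (43 * 784 / 6)
= 15114 * 6 / 33712
= 90684 / 33712
= 2.690 MPa

2.690


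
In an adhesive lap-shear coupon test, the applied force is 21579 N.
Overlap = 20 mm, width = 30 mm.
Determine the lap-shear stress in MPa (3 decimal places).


stress = F / (overlap * width)
= 21579 / (20 * 30)
= 35.965 MPa

35.965


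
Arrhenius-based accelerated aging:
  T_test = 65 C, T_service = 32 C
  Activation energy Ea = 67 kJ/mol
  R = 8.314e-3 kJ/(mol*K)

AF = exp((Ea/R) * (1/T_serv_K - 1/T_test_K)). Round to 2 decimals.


T_test_K = 338.15, T_serv_K = 305.15
AF = exp((67/8.314e-3) * (1/305.15 - 1/338.15))
= 13.16

13.16


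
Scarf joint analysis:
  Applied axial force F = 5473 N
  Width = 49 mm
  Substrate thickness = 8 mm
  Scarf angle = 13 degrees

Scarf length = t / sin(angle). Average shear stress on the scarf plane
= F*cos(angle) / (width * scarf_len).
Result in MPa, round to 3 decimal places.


Scarf length = 8 / sin(13 deg) = 35.5633 mm
cos(13 deg) = 0.974370
Shear = 5473 * 0.974370 / (49 * 35.5633)
= 3.060 MPa

3.060


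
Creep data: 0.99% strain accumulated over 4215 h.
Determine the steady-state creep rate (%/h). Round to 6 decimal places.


Rate = 0.99 / 4215 = 0.000235 %/h

0.000235


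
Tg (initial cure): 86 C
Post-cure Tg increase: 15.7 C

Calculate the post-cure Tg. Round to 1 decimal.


Post-cure Tg = 86 + 15.7 = 101.7 C

101.7


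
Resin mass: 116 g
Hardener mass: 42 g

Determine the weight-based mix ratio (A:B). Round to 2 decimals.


Ratio = 116 / 42 = 2.76

2.76


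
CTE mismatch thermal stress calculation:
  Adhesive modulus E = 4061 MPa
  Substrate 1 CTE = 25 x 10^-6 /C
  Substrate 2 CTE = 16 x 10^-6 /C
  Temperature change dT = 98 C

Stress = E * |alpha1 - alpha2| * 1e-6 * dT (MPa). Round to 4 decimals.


delta_alpha = |25 - 16| = 9 x 10^-6/C
Stress = 4061 * 9e-6 * 98
= 3.5818 MPa

3.5818


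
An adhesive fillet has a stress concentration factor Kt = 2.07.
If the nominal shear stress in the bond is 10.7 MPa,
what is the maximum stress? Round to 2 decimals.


Max stress = 10.7 * 2.07 = 22.15 MPa

22.15


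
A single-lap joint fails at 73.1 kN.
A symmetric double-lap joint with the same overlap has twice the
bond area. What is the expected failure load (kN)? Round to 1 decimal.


Double-lap load = 2 * 73.1 = 146.2 kN

146.2


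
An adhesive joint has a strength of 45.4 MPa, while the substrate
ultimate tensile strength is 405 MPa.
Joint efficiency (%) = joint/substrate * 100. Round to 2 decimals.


Efficiency = 45.4 / 405 * 100
= 11.21%

11.21


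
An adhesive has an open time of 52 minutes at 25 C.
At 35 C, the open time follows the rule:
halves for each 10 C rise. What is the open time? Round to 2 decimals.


Factor = 2^((35-25)/10) = 2.0000
Open time = 52 / 2.0000 = 26.00 min

26.00


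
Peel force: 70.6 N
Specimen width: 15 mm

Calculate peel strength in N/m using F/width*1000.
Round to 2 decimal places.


Peel strength = 70.6 / 15 * 1000 = 4706.67 N/m

4706.67


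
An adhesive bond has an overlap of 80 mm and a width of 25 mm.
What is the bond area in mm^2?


Bond area = overlap * width
= 80 * 25
= 2000 mm^2

2000


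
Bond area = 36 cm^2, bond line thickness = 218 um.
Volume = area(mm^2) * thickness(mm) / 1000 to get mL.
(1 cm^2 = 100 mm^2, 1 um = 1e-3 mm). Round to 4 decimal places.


area_mm2 = 36 * 100 = 3600
blt_mm = 218 * 1e-3 = 0.218
vol_mm3 = 3600 * 0.218 = 784.8
vol_mL = 784.8 / 1000 = 0.7848 mL

0.7848


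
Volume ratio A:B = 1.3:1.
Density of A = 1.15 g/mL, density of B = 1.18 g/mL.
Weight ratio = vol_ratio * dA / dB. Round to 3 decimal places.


Wt ratio = 1.3 * 1.15 / 1.18
= 1.267

1.267


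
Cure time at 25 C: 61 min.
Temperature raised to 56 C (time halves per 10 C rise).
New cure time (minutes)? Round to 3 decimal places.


Acceleration factor = 2^(31/10) = 8.5742
New time = 61 / 8.5742 = 7.114 min

7.114
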